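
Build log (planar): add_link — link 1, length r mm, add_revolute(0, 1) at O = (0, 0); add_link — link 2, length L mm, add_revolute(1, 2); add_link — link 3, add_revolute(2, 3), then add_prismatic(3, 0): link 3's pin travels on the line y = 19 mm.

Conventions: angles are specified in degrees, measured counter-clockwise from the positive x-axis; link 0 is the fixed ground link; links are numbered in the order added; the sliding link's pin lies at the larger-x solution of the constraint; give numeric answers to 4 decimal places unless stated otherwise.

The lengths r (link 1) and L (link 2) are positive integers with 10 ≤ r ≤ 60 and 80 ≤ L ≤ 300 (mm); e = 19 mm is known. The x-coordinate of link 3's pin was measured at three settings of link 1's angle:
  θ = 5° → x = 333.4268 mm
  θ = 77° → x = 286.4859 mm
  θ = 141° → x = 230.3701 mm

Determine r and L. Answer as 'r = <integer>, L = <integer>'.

constraint per measurement: (x − r cos θ)² + (r sin θ − e)² = L²
subtracting the θ₁ and θ₂ equations cancels the r² and L² terms:
r = (x₁² − x₂²) / (2[(x₁cos θ₁ + e sin θ₁) − (x₂cos θ₂ + e sin θ₂)]) = 58.0000 → r = 58
L² = (x₁ − r cos θ₁)² + (r sin θ₁ − e)² = 76176.0105 → L = 276.0000 → L = 276
check at θ₃=141°: x = 230.3701 (printed 230.3701) ✓

r = 58, L = 276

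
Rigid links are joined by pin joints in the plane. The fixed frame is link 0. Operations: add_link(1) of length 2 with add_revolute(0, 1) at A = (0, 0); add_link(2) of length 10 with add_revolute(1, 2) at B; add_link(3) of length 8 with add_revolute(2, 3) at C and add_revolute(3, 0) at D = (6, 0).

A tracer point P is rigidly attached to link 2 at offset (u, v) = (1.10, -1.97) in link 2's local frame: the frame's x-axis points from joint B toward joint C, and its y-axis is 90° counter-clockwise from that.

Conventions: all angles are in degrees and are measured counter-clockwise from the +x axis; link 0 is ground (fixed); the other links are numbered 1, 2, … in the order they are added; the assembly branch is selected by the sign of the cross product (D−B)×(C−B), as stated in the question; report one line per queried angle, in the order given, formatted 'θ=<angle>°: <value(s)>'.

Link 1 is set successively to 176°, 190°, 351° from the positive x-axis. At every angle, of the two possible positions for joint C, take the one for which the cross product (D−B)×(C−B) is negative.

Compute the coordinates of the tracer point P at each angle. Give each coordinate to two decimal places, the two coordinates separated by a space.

A=(0,0), D=(6.00,0)
θ=176°: B = A + 2.00·(cos176°, sin176°) = (-1.9951, 0.1395)
θ=176°: |BD| = 7.9963
θ=176°: circle(B,10.00) ∩ circle(D,8.00): a=6.2492, h=7.8069
θ=176°:   candidates: C₊=(4.3893,7.8362) cross=62.427; C₋=(4.1169,-7.7752) cross=-62.427
θ=176°:   branch - wants cross < 0 → take C=(4.1169,-7.7752) (cross=-62.427)
θ=176°: ex = (C−B)/|BC| = (0.6112,-0.7915); ey = (0.7915,0.6112)
θ=176°: P = B + 1.10·ex + -1.97·ey = (-2.8820,-1.9352)
θ=190°: B = A + 2.00·(cos190°, sin190°) = (-1.9696, -0.3473)
θ=190°: |BD| = 7.9772
θ=190°: circle(B,10.00) ∩ circle(D,8.00): a=6.2450, h=7.8102
θ=190°:   candidates: C₊=(3.9295,7.7274) cross=62.304; C₋=(4.6095,-7.8782) cross=-62.304
θ=190°:   branch - wants cross < 0 → take C=(4.6095,-7.8782) (cross=-62.304)
θ=190°: ex = (C−B)/|BC| = (0.6579,-0.7531); ey = (0.7531,0.6579)
θ=190°: P = B + 1.10·ex + -1.97·ey = (-2.7295,-2.4718)
θ=351°: B = A + 2.00·(cos351°, sin351°) = (1.9754, -0.3129)
θ=351°: |BD| = 4.0368
θ=351°: circle(B,10.00) ∩ circle(D,8.00): a=6.4774, h=7.6186
θ=351°:   candidates: C₊=(7.8428,7.7849) cross=30.755; C₋=(9.0238,-7.4065) cross=-30.755
θ=351°:   branch - wants cross < 0 → take C=(9.0238,-7.4065) (cross=-30.755)
θ=351°: ex = (C−B)/|BC| = (0.7048,-0.7094); ey = (0.7094,0.7048)
θ=351°: P = B + 1.10·ex + -1.97·ey = (1.3532,-2.4817)

θ=176°: -2.88 -1.94
θ=190°: -2.73 -2.47
θ=351°: 1.35 -2.48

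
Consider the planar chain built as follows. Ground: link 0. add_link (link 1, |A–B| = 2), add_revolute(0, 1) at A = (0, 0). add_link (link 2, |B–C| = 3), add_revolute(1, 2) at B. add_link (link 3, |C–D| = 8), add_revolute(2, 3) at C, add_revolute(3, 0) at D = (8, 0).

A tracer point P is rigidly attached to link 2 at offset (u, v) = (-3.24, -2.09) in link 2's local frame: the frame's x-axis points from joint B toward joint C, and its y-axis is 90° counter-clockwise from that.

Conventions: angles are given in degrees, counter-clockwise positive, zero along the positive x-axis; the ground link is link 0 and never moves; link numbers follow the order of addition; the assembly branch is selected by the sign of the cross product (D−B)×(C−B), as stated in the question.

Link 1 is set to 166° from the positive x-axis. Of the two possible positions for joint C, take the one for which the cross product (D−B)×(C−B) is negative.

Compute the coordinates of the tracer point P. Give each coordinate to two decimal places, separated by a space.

A=(0,0), D=(8.00,0)
B = A + 2.00·(cos166°, sin166°) = (-1.9406, 0.4838)
|BD| = 9.9524
circle(B,3.00) ∩ circle(D,8.00): a=2.2130, h=2.0255
  candidates: C₊=(0.3683,2.3993) cross=20.158; C₋=(0.1713,-1.6468) cross=-20.158
  branch - wants cross < 0 → take C=(0.1713,-1.6468) (cross=-20.158)
ex = (C−B)/|BC| = (0.7040,-0.7102); ey = (0.7102,0.7040)
P = B + -3.24·ex + -2.09·ey = (-5.7058,1.3137)

-5.71 1.31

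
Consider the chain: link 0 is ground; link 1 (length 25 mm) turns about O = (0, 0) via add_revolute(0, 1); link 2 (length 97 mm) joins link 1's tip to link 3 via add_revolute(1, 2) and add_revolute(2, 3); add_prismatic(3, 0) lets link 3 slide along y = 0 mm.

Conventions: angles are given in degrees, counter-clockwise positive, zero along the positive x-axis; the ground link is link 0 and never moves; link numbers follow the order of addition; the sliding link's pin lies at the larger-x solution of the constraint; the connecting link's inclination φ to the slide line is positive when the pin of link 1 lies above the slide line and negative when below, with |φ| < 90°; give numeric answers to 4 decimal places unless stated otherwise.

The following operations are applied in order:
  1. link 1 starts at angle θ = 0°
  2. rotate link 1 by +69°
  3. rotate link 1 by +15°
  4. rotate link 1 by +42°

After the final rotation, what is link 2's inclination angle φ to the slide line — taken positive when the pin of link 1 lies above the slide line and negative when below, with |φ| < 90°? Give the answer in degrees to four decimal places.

geometry: r = 25 mm, L = 97 mm, e = 0 mm; θ starts at 0°
rotate link 1 by +69°: θ ← 0° +69° = 69°
rotate link 1 by +15°: θ ← 69° +15° = 84°
rotate link 1 by +42°: θ ← 84° +42° = 126°
h = r sin θ − e = 20.225425 − 0 = 20.225425
sin φ = h / L = 20.225425 / 97 = 0.20850953
φ = arcsin(0.20850953) = 12.035021°

12.0350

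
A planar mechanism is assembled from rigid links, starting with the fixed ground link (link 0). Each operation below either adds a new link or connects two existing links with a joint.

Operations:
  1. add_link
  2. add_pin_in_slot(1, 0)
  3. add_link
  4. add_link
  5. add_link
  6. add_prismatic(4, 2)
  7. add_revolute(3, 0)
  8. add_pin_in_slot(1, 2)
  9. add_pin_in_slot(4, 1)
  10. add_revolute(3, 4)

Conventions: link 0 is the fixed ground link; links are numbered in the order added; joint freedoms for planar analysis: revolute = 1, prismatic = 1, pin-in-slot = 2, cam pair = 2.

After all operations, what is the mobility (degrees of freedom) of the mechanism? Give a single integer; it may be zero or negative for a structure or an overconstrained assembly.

link 0 = ground. State L|J1|J2 = 1|0|0
+link1  2|0|0
PS(1,0) f=2→J2  2|0|1
+link2  3|0|1
+link3  4|0|1
+link4  5|0|1
P(4,2) f=1→J1  5|1|1
R(3,0) f=1→J1  5|2|1
PS(1,2) f=2→J2  5|2|2
PS(4,1) f=2→J2  5|2|3
R(3,4) f=1→J1  5|3|3
M = 3(5−1)−2·3−3 = 12−6−3 = 3

M = 3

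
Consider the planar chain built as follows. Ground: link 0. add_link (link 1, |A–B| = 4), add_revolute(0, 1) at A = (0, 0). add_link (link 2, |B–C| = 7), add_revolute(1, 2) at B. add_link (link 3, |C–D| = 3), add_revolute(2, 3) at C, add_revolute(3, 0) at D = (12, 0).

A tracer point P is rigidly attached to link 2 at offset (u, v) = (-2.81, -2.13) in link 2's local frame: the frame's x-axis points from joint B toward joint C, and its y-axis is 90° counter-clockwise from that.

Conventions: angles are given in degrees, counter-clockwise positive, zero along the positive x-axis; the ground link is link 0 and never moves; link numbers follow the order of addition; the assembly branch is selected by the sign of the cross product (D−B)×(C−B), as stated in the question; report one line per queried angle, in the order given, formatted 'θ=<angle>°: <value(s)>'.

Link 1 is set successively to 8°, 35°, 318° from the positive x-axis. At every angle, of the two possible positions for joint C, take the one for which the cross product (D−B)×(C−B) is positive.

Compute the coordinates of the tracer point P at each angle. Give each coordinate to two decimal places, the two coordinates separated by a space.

A=(0,0), D=(12.00,0)
θ=8°: B = A + 4.00·(cos8°, sin8°) = (3.9611, 0.5567)
θ=8°: |BD| = 8.0582
θ=8°: circle(B,7.00) ∩ circle(D,3.00): a=6.5110, h=2.5703
θ=8°:   candidates: C₊=(10.6341,2.6710) cross=20.712; C₋=(10.2790,-2.4573) cross=-20.712
θ=8°:   branch + wants cross > 0 → take C=(10.6341,2.6710) (cross=20.712)
θ=8°: ex = (C−B)/|BC| = (0.9533,0.3020); ey = (-0.3020,0.9533)
θ=8°: P = B + -2.81·ex + -2.13·ey = (1.9257,-2.3226)
θ=35°: B = A + 4.00·(cos35°, sin35°) = (3.2766, 2.2943)
θ=35°: |BD| = 9.0201
θ=35°: circle(B,7.00) ∩ circle(D,3.00): a=6.7273, h=1.9348
θ=35°:   candidates: C₊=(10.2748,2.4543) cross=17.452; C₋=(9.2905,-1.2880) cross=-17.452
θ=35°:   branch + wants cross > 0 → take C=(10.2748,2.4543) (cross=17.452)
θ=35°: ex = (C−B)/|BC| = (0.9997,0.0229); ey = (-0.0229,0.9997)
θ=35°: P = B + -2.81·ex + -2.13·ey = (0.5160,0.1006)
θ=318°: B = A + 4.00·(cos318°, sin318°) = (2.9726, -2.6765)
θ=318°: |BD| = 9.4158
θ=318°: circle(B,7.00) ∩ circle(D,3.00): a=6.8320, h=1.5244
θ=318°:   candidates: C₊=(9.0894,0.7270) cross=14.353; C₋=(9.9561,-2.1960) cross=-14.353
θ=318°:   branch + wants cross > 0 → take C=(9.0894,0.7270) (cross=14.353)
θ=318°: ex = (C−B)/|BC| = (0.8738,0.4862); ey = (-0.4862,0.8738)
θ=318°: P = B + -2.81·ex + -2.13·ey = (1.5528,-5.9041)

θ=8°: 1.93 -2.32
θ=35°: 0.52 0.10
θ=318°: 1.55 -5.90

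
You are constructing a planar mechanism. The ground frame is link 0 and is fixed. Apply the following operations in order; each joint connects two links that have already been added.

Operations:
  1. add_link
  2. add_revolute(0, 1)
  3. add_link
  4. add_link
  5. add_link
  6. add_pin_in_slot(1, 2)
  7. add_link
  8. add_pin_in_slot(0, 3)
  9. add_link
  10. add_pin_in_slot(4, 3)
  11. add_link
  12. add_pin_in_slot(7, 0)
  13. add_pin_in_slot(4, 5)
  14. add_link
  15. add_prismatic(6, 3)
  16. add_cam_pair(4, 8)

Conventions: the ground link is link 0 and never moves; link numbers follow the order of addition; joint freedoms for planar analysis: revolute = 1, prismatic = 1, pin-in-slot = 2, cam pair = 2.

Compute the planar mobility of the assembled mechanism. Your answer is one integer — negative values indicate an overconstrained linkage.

L=1 J1=0 J2=0
add link → L=2 J1=0 J2=0
R@0,1 dof=1 J1 → L=2 J1=1 J2=0
add link → L=3 J1=1 J2=0
add link → L=4 J1=1 J2=0
add link → L=5 J1=1 J2=0
PS@1,2 dof=2 J2 → L=5 J1=1 J2=1
add link → L=6 J1=1 J2=1
PS@0,3 dof=2 J2 → L=6 J1=1 J2=2
add link → L=7 J1=1 J2=2
PS@4,3 dof=2 J2 → L=7 J1=1 J2=3
add link → L=8 J1=1 J2=3
PS@7,0 dof=2 J2 → L=8 J1=1 J2=4
PS@4,5 dof=2 J2 → L=8 J1=1 J2=5
add link → L=9 J1=1 J2=5
P@6,3 dof=1 J1 → L=9 J1=2 J2=5
C@4,8 dof=2 J2 → L=9 J1=2 J2=6
M=3(L−1)−2J1−J2=3·8−2·2−6=14

M = 14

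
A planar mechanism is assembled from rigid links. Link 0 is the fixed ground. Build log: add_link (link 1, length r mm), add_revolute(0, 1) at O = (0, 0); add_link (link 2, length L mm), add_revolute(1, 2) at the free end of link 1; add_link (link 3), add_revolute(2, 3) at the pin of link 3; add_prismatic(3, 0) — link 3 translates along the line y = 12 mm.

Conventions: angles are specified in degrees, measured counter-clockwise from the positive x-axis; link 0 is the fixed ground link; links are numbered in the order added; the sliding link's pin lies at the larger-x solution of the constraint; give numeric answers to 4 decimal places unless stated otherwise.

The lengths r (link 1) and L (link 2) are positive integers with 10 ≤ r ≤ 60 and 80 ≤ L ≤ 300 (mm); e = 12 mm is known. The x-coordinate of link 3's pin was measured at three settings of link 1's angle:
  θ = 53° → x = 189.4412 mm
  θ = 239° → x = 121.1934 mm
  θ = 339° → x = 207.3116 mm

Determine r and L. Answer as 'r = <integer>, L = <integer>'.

constraint per measurement: (x − r cos θ)² + (r sin θ − e)² = L²
subtracting the θ₁ and θ₂ equations cancels the r² and L² terms:
r = (x₁² − x₂²) / (2[(x₁cos θ₁ + e sin θ₁) − (x₂cos θ₂ + e sin θ₂)]) = 54.0000 → r = 54
L² = (x₁ − r cos θ₁)² + (r sin θ₁ − e)² = 25600.0121 → L = 160.0000 → L = 160
check at θ₃=339°: x = 207.3116 (printed 207.3116) ✓

r = 54, L = 160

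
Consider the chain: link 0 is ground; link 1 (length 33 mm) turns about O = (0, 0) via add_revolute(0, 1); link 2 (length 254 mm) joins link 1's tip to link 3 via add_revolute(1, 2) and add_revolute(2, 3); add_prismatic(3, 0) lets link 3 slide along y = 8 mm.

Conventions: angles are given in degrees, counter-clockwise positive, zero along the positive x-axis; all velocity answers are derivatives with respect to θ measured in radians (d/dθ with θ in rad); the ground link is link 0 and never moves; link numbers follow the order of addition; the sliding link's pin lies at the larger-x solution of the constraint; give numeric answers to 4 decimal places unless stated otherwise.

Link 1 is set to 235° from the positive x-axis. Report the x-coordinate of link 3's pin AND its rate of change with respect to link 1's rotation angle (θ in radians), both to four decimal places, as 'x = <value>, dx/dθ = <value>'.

geometry: r = 33 mm, L = 254 mm, e = 8 mm
crank pin P = (r cos θ, r sin θ) = (-18.928022, -27.032017)
h = r sin θ − e = -27.032017 − 8 = -35.032017
x = r cos θ + √(L² − h²) = -18.928022 + 251.572570 = 232.644547
dx/dθ = −r sin θ − h·r cos θ/√(L² − h²) (θ in radians; h = -35.032017) = 24.396250

x = 232.6445, dx/dθ = 24.3962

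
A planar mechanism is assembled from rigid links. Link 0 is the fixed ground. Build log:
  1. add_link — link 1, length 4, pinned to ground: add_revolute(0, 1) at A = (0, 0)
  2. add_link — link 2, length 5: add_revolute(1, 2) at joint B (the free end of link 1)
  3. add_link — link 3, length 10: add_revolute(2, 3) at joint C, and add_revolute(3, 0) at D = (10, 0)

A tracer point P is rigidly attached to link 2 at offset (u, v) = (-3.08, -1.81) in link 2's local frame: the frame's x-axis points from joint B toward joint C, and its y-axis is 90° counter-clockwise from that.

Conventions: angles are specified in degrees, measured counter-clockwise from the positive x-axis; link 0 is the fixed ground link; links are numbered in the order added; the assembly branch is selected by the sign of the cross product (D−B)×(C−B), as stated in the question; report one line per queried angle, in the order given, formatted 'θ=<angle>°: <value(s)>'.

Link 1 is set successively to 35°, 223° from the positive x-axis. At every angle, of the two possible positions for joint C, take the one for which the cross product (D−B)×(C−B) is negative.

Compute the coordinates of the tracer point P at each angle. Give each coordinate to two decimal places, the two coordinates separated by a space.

A=(0,0), D=(10.00,0)
θ=35°: B = A + 4.00·(cos35°, sin35°) = (3.2766, 2.2943)
θ=35°: |BD| = 7.1041
θ=35°: circle(B,5.00) ∩ circle(D,10.00): a=-1.7266, h=4.6924
θ=35°:   candidates: C₊=(3.1580,7.2929) cross=33.335; C₋=(0.1271,-1.5890) cross=-33.335
θ=35°:   branch - wants cross < 0 → take C=(0.1271,-1.5890) (cross=-33.335)
θ=35°: ex = (C−B)/|BC| = (-0.6299,-0.7767); ey = (0.7767,-0.6299)
θ=35°: P = B + -3.08·ex + -1.81·ey = (3.8110,5.8266)
θ=223°: B = A + 4.00·(cos223°, sin223°) = (-2.9254, -2.7280)
θ=223°: |BD| = 13.2102
θ=223°: circle(B,5.00) ∩ circle(D,10.00): a=3.7664, h=3.2886
θ=223°:   candidates: C₊=(0.0806,1.2675) cross=43.442; C₋=(1.4389,-5.1679) cross=-43.442
θ=223°:   branch - wants cross < 0 → take C=(1.4389,-5.1679) (cross=-43.442)
θ=223°: ex = (C−B)/|BC| = (0.8729,-0.4880); ey = (0.4880,0.8729)
θ=223°: P = B + -3.08·ex + -1.81·ey = (-6.4971,-2.8049)

θ=35°: 3.81 5.83
θ=223°: -6.50 -2.80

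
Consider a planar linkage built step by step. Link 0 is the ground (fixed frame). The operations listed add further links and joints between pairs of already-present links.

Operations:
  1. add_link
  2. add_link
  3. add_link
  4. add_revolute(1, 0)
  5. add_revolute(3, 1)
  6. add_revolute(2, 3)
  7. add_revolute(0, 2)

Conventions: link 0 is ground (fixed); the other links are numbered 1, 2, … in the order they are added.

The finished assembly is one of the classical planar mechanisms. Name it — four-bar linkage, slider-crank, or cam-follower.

links: 4 (incl. ground); joints: 4 revolute, 0 prismatic, 0 higher (cam) pair, forming one closed loop
4 links in a single 4R loop → four-bar linkage

four-bar linkage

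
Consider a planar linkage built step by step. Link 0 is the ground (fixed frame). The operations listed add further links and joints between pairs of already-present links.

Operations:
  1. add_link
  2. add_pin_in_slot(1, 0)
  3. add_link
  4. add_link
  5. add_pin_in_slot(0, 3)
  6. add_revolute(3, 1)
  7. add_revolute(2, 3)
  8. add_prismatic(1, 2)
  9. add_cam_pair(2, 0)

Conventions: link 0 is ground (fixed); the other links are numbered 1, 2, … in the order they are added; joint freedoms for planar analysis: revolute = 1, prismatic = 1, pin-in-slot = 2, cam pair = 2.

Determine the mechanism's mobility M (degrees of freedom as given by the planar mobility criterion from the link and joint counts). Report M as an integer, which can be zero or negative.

ground; <1,0,0>
#1 <2,0,0>
PS:1↔0 J2 <2,0,1>
#2 <3,0,1>
#3 <4,0,1>
PS:0↔3 J2 <4,0,2>
R:3↔1 J1 <4,1,2>
R:2↔3 J1 <4,2,2>
P:1↔2 J1 <4,3,2>
C:2↔0 J2 <4,3,3>
3×3 − 2×3 − 1×3 = 0

M = 0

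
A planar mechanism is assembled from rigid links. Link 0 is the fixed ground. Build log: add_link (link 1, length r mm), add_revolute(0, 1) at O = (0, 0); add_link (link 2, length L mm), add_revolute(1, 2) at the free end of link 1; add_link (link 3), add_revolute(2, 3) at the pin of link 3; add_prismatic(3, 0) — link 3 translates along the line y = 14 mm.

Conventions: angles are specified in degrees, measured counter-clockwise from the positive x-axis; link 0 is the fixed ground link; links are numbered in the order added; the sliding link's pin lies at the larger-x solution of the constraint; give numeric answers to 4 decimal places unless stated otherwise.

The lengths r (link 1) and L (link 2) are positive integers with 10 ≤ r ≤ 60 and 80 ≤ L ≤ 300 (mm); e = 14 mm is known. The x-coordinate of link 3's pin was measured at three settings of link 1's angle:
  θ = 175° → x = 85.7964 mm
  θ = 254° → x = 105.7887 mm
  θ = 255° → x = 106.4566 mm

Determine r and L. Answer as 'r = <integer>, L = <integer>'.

constraint per measurement: (x − r cos θ)² + (r sin θ − e)² = L²
subtracting the θ₁ and θ₂ equations cancels the r² and L² terms:
r = (x₁² − x₂²) / (2[(x₁cos θ₁ + e sin θ₁) − (x₂cos θ₂ + e sin θ₂)]) = 46.0002 → r = 46
L² = (x₁ − r cos θ₁)² + (r sin θ₁ − e)² = 17423.9982 → L = 132.0000 → L = 132
check at θ₃=255°: x = 106.4566 (printed 106.4566) ✓

r = 46, L = 132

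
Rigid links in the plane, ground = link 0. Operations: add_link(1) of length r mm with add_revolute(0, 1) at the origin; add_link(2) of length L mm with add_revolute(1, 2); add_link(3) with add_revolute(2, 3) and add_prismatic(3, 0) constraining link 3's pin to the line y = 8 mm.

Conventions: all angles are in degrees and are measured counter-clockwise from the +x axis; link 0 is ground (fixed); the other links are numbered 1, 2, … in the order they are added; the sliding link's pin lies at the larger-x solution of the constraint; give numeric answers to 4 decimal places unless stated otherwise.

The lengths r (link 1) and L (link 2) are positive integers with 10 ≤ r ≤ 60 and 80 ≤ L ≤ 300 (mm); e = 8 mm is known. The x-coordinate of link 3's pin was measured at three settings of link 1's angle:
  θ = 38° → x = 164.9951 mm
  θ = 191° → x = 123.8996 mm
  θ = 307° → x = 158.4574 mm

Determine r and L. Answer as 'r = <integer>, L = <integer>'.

constraint per measurement: (x − r cos θ)² + (r sin θ − e)² = L²
subtracting the θ₁ and θ₂ equations cancels the r² and L² terms:
r = (x₁² − x₂²) / (2[(x₁cos θ₁ + e sin θ₁) − (x₂cos θ₂ + e sin θ₂)]) = 23.0000 → r = 23
L² = (x₁ − r cos θ₁)² + (r sin θ₁ − e)² = 21608.9956 → L = 147.0000 → L = 147
check at θ₃=307°: x = 158.4574 (printed 158.4574) ✓

r = 23, L = 147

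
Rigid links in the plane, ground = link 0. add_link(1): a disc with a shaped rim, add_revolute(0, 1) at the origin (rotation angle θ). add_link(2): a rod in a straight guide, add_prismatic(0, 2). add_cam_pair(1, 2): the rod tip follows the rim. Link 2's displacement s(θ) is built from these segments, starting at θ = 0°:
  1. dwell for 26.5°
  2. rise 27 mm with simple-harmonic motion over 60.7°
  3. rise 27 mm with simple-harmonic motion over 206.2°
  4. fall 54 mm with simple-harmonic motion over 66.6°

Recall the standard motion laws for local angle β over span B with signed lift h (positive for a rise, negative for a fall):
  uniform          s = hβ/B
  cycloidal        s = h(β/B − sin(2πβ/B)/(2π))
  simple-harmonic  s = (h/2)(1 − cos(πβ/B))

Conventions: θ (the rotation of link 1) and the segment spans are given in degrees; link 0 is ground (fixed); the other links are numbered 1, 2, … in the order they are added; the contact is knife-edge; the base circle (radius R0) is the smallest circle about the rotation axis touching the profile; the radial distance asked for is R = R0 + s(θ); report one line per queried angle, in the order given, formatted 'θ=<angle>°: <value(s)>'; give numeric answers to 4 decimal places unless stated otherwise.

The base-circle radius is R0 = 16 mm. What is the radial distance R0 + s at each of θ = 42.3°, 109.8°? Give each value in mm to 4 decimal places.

segment 1 (0° to 26.5°, dwell): s unchanged at 0.0000
θ = 42.3° falls in segment 2 (26.5° to 87.2°, simple-harmonic, h = 27): β = 42.3 − 26.5 = 15.8°, B = 60.7°; Δs = 27/2·(1 − cos(π·0.2603)) = 4.2678; s = 0.0000 + 4.2678 = 4.2678
segment 2 (26.5° to 87.2°, simple-harmonic, h = 27) is passed completely: s = 0.0000 + (27) = 27.0000
θ = 109.8° falls in segment 3 (87.2° to 293.4°, simple-harmonic, h = 27): β = 109.8 − 87.2 = 22.6°, B = 206.2°; Δs = 27/2·(1 − cos(π·0.1096)) = 0.7924; s = 27.0000 + 0.7924 = 27.7924
θ=42.3°: R = R0 + s = 16 + 4.2678 = 20.2678
θ=109.8°: R = R0 + s = 16 + 27.7924 = 43.7924

θ=42.3°: 20.2678
θ=109.8°: 43.7924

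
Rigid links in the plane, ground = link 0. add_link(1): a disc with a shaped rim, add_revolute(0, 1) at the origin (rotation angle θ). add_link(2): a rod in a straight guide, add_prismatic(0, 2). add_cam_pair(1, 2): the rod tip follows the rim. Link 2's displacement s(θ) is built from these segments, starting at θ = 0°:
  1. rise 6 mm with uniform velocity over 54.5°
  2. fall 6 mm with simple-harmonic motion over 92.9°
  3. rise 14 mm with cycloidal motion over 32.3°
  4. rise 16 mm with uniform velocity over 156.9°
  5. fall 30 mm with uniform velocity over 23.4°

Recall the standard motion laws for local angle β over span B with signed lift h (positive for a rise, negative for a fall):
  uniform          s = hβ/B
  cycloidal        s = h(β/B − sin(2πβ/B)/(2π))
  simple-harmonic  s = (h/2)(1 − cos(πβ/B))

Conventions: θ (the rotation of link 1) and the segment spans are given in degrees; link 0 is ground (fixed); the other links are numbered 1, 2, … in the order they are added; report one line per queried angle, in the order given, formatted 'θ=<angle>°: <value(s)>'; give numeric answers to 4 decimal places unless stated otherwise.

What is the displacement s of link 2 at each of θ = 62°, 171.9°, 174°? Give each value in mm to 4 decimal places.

segment 1 (0° to 54.5°, uniform, h = 6) is passed completely: s = 0.0000 + (6) = 6.0000
θ = 62° falls in segment 2 (54.5° to 147.4°, simple-harmonic, h = -6): β = 62 − 54.5 = 7.5°, B = 92.9°; Δs = -6/2·(1 − cos(π·0.0807)) = -0.0960; s = 6.0000 − 0.0960 = 5.9040
segment 2 (54.5° to 147.4°, simple-harmonic, h = -6) is passed completely: s = 6.0000 + (-6) = 0.0000
θ = 171.9° falls in segment 3 (147.4° to 179.7°, cycloidal, h = 14): β = 171.9 − 147.4 = 24.5°, B = 32.3°; Δs = 14·(0.7585 − sin(2π·0.7585)/(2π)) = 12.8442; s = 0.0000 + 12.8442 = 12.8442
θ = 174° falls in segment 3 (147.4° to 179.7°, cycloidal, h = 14): β = 174 − 147.4 = 26.6°, B = 32.3°; Δs = 14·(0.8235 − sin(2π·0.8235)/(2π)) = 13.5240; s = 0.0000 + 13.5240 = 13.5240

θ=62°: 5.9040
θ=171.9°: 12.8442
θ=174°: 13.5240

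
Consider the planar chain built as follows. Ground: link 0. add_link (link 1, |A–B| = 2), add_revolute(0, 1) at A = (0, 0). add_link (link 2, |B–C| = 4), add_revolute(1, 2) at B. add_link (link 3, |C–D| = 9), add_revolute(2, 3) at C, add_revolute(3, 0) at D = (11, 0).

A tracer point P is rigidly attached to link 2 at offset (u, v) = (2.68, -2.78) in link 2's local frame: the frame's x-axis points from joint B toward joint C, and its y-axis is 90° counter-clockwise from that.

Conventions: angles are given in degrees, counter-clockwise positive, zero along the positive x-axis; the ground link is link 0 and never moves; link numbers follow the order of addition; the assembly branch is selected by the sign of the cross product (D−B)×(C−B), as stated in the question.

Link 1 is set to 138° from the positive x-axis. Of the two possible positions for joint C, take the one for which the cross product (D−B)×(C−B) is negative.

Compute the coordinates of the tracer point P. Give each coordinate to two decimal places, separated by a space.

A=(0,0), D=(11.00,0)
B = A + 2.00·(cos138°, sin138°) = (-1.4863, 1.3383)
|BD| = 12.5578
circle(B,4.00) ∩ circle(D,9.00): a=3.6909, h=1.5419
  candidates: C₊=(2.3479,2.4781) cross=19.363; C₋=(2.0192,-0.5882) cross=-19.363
  branch - wants cross < 0 → take C=(2.0192,-0.5882) (cross=-19.363)
ex = (C−B)/|BC| = (0.8764,-0.4816); ey = (0.4816,0.8764)
P = B + 2.68·ex + -2.78·ey = (-0.4765,-2.3888)

-0.48 -2.39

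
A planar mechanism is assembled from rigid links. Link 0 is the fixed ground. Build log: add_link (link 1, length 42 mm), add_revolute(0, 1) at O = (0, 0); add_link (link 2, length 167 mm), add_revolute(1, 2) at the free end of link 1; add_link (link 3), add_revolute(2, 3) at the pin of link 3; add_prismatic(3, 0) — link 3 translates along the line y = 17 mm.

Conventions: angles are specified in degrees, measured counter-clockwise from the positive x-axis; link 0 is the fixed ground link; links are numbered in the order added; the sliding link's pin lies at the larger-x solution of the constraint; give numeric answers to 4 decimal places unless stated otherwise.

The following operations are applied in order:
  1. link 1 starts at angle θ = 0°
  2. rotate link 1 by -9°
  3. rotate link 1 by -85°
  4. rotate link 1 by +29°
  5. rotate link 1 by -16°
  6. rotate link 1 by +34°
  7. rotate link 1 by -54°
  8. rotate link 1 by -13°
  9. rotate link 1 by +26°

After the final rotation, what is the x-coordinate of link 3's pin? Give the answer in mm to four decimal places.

geometry: r = 42 mm, L = 167 mm, e = 17 mm; θ starts at 0°
rotate link 1 by -9°: θ ← 0° -9° = -9°
rotate link 1 by -85°: θ ← -9° -85° = -94°
rotate link 1 by +29°: θ ← -94° +29° = -65°
rotate link 1 by -16°: θ ← -65° -16° = -81°
rotate link 1 by +34°: θ ← -81° +34° = -47°
rotate link 1 by -54°: θ ← -47° -54° = -101°
rotate link 1 by -13°: θ ← -101° -13° = -114°
rotate link 1 by +26°: θ ← -114° +26° = -88°
crank pin P = (r cos θ, r sin θ) = (1.465779, -41.974415)
h = r sin θ − e = -41.974415 − 17 = -58.974415
x = r cos θ + √(L² − h²) = 1.465779 + 156.240259 = 157.706037

157.7060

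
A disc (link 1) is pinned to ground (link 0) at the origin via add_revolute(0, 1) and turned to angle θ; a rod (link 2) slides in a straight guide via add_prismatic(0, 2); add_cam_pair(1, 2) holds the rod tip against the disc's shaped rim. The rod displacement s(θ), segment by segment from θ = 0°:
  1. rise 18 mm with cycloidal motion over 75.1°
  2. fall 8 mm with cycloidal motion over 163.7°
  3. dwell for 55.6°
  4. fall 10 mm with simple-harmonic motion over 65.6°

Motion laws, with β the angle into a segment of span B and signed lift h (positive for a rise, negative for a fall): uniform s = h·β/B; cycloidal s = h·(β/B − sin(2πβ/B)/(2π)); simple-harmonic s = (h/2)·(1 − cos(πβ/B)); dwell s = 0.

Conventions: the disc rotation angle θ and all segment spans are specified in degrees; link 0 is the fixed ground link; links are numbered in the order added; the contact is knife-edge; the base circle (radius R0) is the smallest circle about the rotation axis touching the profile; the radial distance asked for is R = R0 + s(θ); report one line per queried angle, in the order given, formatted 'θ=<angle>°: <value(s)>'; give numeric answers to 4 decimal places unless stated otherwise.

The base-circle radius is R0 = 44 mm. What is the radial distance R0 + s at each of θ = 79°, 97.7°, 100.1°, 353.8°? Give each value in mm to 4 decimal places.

segment 1 (0° to 75.1°, cycloidal, h = 18) is passed completely: s = 0.0000 + (18) = 18.0000
θ = 79° falls in segment 2 (75.1° to 238.8°, cycloidal, h = -8): β = 79 − 75.1 = 3.9°, B = 163.7°; Δs = -8·(0.0238 − sin(2π·0.0238)/(2π)) = -0.0007; s = 18.0000 − 0.0007 = 17.9993
θ = 97.7° falls in segment 2 (75.1° to 238.8°, cycloidal, h = -8): β = 97.7 − 75.1 = 22.6°, B = 163.7°; Δs = -8·(0.1381 − sin(2π·0.1381)/(2π)) = -0.1334; s = 18.0000 − 0.1334 = 17.8666
θ = 100.1° falls in segment 2 (75.1° to 238.8°, cycloidal, h = -8): β = 100.1 − 75.1 = 25°, B = 163.7°; Δs = -8·(0.1527 − sin(2π·0.1527)/(2π)) = -0.1790; s = 18.0000 − 0.1790 = 17.8210
segment 2 (75.1° to 238.8°, cycloidal, h = -8) is passed completely: s = 18.0000 + (-8) = 10.0000
segment 3 (238.8° to 294.4°, dwell): s unchanged at 10.0000
θ = 353.8° falls in segment 4 (294.4° to 360°, simple-harmonic, h = -10): β = 353.8 − 294.4 = 59.4°, B = 65.6°; Δs = -10/2·(1 − cos(π·0.9055)) = -9.7812; s = 10.0000 − 9.7812 = 0.2188
θ=79°: R = R0 + s = 44 + 17.9993 = 61.9993
θ=97.7°: R = R0 + s = 44 + 17.8666 = 61.8666
θ=100.1°: R = R0 + s = 44 + 17.8210 = 61.8210
θ=353.8°: R = R0 + s = 44 + 0.2188 = 44.2188

θ=79°: 61.9993
θ=97.7°: 61.8666
θ=100.1°: 61.8210
θ=353.8°: 44.2188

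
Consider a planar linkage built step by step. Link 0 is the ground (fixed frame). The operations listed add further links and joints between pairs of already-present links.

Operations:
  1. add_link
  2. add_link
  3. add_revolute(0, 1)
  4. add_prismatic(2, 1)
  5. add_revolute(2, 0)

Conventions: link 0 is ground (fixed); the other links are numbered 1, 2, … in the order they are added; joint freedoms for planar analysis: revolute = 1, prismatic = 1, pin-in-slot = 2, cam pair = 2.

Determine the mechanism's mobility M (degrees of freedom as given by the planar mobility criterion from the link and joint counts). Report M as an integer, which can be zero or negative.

link 0 = ground. State L|J1|J2 = 1|0|0
+link1  2|0|0
+link2  3|0|0
R(0,1) f=1→J1  3|1|0
P(2,1) f=1→J1  3|2|0
R(2,0) f=1→J1  3|3|0
M = 3(3−1)−2·3−0 = 6−6−0 = 0

M = 0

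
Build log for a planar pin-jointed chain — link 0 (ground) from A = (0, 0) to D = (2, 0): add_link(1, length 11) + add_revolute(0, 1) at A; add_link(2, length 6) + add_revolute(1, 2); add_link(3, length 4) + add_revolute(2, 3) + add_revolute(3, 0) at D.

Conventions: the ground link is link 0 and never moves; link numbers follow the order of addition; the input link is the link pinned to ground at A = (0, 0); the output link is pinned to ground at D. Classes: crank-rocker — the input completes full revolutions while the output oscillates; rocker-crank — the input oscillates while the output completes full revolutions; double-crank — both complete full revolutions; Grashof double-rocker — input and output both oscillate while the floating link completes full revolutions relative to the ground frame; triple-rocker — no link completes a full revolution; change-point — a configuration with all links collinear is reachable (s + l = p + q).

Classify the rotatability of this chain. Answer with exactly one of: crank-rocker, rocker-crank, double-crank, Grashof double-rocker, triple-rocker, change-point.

lengths: ground=2, input=11, coupler=6, output=4
sorted: s=2 (shortest), l=11 (longest), p+q=10
s + l = 13 vs p + q = 10
s + l > p + q → non-Grashof → no link fully rotates → triple-rocker

triple-rocker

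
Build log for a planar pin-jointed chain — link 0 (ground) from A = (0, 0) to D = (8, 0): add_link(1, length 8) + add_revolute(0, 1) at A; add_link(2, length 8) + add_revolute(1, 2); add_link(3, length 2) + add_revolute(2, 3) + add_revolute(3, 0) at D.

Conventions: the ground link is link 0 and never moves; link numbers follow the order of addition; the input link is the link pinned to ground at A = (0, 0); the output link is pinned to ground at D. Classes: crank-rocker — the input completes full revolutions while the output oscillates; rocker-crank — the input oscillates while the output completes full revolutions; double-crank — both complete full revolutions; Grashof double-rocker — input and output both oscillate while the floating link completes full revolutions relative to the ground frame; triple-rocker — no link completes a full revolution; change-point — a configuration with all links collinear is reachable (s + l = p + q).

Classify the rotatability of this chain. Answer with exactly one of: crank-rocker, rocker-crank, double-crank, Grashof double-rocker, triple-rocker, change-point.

lengths: ground=8, input=8, coupler=8, output=2
sorted: s=2 (shortest), l=8 (longest), p+q=16
s + l = 10 vs p + q = 16
s + l < p + q (Grashof) with shortest = output link → rocker-crank

rocker-crank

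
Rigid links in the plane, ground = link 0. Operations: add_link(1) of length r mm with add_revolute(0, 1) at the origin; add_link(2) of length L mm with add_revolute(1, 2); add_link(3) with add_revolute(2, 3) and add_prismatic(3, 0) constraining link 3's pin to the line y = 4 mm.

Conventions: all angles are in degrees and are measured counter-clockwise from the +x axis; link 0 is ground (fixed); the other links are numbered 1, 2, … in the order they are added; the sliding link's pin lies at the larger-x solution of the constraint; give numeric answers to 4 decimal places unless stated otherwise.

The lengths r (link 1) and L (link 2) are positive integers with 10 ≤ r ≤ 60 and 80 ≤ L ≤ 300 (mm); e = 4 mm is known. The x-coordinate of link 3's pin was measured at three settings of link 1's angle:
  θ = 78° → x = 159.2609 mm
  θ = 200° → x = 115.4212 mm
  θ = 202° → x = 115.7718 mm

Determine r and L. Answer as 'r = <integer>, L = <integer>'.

constraint per measurement: (x − r cos θ)² + (r sin θ − e)² = L²
subtracting the θ₁ and θ₂ equations cancels the r² and L² terms:
r = (x₁² − x₂²) / (2[(x₁cos θ₁ + e sin θ₁) − (x₂cos θ₂ + e sin θ₂)]) = 41.0000 → r = 41
L² = (x₁ − r cos θ₁)² + (r sin θ₁ − e)² = 24025.0012 → L = 155.0000 → L = 155
check at θ₃=202°: x = 115.7718 (printed 115.7718) ✓

r = 41, L = 155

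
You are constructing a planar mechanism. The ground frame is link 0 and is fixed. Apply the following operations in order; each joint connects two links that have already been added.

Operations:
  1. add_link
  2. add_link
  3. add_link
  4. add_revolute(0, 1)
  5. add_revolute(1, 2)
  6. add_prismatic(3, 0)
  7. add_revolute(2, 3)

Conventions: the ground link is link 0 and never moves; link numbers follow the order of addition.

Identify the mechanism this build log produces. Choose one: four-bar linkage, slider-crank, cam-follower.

links: 4 (incl. ground); joints: 3 revolute, 1 prismatic, 0 higher (cam) pair, forming one closed loop
4 links, 3 revolutes + 1 prismatic in one loop → slider-crank

slider-crank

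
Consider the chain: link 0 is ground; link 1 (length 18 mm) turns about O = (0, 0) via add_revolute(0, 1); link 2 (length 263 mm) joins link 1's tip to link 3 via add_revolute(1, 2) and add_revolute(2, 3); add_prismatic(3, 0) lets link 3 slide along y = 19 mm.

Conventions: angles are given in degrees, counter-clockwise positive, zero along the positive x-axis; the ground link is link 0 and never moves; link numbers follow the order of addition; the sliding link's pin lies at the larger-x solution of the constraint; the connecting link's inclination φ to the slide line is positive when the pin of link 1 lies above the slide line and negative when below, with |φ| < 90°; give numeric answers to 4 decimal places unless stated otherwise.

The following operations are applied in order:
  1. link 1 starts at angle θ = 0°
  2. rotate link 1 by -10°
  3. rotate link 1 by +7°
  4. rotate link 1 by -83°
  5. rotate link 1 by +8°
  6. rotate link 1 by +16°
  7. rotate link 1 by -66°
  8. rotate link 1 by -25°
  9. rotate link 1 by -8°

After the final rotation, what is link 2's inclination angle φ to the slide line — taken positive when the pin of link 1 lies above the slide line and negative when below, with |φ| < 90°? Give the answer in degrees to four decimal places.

geometry: r = 18 mm, L = 263 mm, e = 19 mm; θ starts at 0°
rotate link 1 by -10°: θ ← 0° -10° = -10°
rotate link 1 by +7°: θ ← -10° +7° = -3°
rotate link 1 by -83°: θ ← -3° -83° = -86°
rotate link 1 by +8°: θ ← -86° +8° = -78°
rotate link 1 by +16°: θ ← -78° +16° = -62°
rotate link 1 by -66°: θ ← -62° -66° = -128°
rotate link 1 by -25°: θ ← -128° -25° = -153°
rotate link 1 by -8°: θ ← -153° -8° = -161°
h = r sin θ − e = -5.860227 − 19 = -24.860227
sin φ = h / L = -24.860227 / 263 = -0.09452558
φ = arcsin(-0.09452558) = -5.424015°

-5.4240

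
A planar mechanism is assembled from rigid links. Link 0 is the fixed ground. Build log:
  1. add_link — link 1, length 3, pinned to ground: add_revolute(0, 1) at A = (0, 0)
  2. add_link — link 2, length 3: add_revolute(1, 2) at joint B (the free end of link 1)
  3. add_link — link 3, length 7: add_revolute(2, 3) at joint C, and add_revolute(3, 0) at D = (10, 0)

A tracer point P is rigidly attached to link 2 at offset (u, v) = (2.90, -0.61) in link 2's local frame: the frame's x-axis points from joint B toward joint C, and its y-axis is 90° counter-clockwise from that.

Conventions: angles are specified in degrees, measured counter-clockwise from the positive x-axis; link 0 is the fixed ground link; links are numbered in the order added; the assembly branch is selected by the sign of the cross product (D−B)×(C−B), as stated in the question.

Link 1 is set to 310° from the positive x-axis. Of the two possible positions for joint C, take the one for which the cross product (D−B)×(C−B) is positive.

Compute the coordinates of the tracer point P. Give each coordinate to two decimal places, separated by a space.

A=(0,0), D=(10.00,0)
B = A + 3.00·(cos310°, sin310°) = (1.9284, -2.2981)
|BD| = 8.3924
circle(B,3.00) ∩ circle(D,7.00): a=1.8131, h=2.3901
  candidates: C₊=(3.0177,0.4971) cross=20.059; C₋=(4.3267,-4.1004) cross=-20.059
  branch + wants cross > 0 → take C=(3.0177,0.4971) (cross=20.059)
ex = (C−B)/|BC| = (0.3631,0.9317); ey = (-0.9317,0.3631)
P = B + 2.90·ex + -0.61·ey = (3.5497,0.1824)

3.55 0.18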